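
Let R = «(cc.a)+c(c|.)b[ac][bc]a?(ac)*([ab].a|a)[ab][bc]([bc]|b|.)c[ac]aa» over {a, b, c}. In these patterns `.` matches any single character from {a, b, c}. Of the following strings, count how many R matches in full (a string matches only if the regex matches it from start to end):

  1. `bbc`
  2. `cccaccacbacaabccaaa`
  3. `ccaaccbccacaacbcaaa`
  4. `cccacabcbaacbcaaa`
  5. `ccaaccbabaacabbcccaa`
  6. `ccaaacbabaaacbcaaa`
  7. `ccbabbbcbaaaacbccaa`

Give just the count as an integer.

3

1. `bbc` → no match — must start with `cc`
2 → no match
3 → match
4 → match
5 → match
6 → no match
7 → no match
Total matched: 3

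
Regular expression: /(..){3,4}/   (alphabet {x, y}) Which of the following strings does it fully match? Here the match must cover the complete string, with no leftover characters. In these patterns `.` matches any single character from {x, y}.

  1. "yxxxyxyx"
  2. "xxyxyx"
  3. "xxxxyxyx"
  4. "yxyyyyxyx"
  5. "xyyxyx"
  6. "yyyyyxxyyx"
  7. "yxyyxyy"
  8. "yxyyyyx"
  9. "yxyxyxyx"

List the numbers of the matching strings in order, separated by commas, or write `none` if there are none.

1, 2, 3, 5, 9

1. "yxxxyxyx" → match
2. "xxyxyx" → match
3. "xxxxyxyx" → match
4. "yxyyyyxyx" → no match
5. "xyyxyx" → match
6. "yyyyyxxyyx" → no match
7. "yxyyxyy" → no match
8. "yxyyyyx" → no match
9. "yxyxyxyx" → match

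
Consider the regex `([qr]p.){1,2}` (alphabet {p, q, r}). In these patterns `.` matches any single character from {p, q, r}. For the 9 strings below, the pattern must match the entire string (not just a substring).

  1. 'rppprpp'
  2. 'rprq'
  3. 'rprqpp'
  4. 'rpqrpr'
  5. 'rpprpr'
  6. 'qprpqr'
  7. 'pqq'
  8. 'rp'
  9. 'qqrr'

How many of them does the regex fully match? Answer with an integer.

1. 'rppprpp' → no match
2. 'rprq' → no match
3. 'rprqpp' → match
4. 'rpqrpr' → match
5. 'rpprpr' → match
6. 'qprpqr' → no match
7. 'pqq' → no match
8. 'rp' → no match
9. 'qqrr' → no match
Total matched: 3

3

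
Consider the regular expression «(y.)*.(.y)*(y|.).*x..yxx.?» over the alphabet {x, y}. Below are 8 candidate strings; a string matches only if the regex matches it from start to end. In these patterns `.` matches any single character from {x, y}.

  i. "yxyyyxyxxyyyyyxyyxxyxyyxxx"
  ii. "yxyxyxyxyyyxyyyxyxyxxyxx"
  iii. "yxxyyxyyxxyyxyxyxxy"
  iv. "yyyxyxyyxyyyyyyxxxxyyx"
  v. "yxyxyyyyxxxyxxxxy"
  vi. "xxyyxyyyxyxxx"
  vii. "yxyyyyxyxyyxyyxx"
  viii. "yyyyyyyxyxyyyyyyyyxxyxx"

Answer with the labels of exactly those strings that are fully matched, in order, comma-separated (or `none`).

i → no match
ii → no match
iii → match
iv → no match
v → no match
vi → no match
vii → no match
viii → no match

iii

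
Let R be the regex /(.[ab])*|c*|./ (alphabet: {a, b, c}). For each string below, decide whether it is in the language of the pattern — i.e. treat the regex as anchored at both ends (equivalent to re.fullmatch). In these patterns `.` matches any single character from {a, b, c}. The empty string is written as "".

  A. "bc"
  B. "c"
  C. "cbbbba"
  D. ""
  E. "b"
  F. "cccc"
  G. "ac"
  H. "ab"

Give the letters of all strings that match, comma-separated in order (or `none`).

B, C, D, E, F, H

A → no match
B → match
C → match
D → match
E → match
F → match
G → no match
H → match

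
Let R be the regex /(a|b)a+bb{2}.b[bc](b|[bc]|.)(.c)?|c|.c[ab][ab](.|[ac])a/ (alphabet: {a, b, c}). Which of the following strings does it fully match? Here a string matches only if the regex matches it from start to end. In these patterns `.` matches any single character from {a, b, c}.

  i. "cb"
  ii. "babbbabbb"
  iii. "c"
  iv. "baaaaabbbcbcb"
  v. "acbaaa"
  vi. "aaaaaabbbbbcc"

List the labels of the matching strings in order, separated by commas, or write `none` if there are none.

i → no match
ii → match
iii → match
iv → match
v → match
vi → match

ii, iii, iv, v, vi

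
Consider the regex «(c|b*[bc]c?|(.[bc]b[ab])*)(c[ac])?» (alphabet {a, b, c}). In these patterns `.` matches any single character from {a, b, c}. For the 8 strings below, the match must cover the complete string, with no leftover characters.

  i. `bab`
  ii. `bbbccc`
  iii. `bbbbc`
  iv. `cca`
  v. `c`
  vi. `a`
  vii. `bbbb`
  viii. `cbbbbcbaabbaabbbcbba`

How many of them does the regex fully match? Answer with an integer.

i → no match
ii → match
iii → match
iv → match
v → match
vi → no match
vii → match
viii → match
Total matched: 6

6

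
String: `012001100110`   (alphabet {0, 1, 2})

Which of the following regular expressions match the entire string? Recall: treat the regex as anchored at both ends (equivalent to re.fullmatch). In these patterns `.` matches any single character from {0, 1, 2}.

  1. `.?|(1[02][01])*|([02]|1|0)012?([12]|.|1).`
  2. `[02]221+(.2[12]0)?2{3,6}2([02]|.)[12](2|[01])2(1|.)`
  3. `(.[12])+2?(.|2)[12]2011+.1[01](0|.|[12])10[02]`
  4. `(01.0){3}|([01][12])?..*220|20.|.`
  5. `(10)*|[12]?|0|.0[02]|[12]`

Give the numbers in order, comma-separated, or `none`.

1 → no match
2 → no match
3 → no match
4 → match
5 → no match

4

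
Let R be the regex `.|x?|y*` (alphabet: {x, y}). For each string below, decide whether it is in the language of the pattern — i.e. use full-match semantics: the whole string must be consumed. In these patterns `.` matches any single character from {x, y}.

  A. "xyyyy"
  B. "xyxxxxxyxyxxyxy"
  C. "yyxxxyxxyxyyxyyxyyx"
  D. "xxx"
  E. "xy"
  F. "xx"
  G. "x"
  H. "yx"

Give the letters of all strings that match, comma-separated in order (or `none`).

A → no match
B → no match
C → no match
D → no match
E → no match
F → no match
G → match
H → no match

G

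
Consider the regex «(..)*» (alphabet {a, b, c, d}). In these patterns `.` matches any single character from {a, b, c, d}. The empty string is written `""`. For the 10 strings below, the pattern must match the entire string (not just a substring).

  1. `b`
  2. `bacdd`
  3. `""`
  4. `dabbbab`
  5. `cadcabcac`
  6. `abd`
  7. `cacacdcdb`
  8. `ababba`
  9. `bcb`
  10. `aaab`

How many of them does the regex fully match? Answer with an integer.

3

1. `b` → no match
2. `bacdd` → no match
3. `""` → match
4. `dabbbab` → no match
5. `cadcabcac` → no match
6. `abd` → no match
7. `cacacdcdb` → no match
8. `ababba` → match
9. `bcb` → no match
10. `aaab` → match
Total matched: 3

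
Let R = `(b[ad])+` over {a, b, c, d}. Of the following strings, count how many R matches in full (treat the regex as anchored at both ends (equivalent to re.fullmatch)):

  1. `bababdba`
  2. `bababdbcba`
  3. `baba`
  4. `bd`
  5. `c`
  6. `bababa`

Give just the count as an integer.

1 → match
2 → no match
3 → match
4 → match
5 → no match — must start with `b`
6 → match
Total matched: 4

4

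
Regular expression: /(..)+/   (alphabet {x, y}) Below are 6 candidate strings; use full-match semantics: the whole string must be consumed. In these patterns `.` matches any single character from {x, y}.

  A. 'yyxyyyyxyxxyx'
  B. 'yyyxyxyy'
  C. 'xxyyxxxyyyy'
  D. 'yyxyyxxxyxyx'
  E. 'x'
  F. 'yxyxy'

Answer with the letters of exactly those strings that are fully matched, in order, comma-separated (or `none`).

B, D

A → no match
B → match
C → no match
D → match
E → no match
F → no match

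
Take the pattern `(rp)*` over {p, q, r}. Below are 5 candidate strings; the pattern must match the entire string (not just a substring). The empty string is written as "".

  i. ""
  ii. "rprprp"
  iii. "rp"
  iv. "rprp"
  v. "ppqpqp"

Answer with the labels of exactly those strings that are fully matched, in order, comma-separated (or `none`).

i, ii, iii, iv

i. "" → match
ii. "rprprp" → match
iii. "rp" → match
iv. "rprp" → match
v. "ppqpqp" → no match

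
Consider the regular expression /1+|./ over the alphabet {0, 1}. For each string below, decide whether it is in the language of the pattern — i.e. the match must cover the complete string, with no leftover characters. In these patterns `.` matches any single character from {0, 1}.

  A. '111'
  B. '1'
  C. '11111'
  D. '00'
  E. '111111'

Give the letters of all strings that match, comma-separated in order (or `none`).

A → match
B → match
C → match
D → no match
E → match

A, B, C, E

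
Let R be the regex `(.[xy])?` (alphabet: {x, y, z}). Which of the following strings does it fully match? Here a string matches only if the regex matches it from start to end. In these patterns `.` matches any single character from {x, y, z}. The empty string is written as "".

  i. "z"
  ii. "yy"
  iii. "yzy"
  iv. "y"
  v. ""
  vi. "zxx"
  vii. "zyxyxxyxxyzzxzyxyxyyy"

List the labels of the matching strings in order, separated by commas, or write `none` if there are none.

ii, v

i. "z" → no match
ii. "yy" → match
iii. "yzy" → no match
iv. "y" → no match
v. "" → match
vi. "zxx" → no match
vii → no match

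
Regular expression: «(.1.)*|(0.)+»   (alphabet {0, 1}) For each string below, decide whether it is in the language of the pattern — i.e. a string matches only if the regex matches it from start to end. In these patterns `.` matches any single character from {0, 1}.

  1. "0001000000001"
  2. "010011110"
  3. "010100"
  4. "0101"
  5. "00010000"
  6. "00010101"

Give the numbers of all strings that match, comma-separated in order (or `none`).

2, 3, 4, 5, 6

1 → no match
2 → match
3 → match
4 → match
5 → match
6 → match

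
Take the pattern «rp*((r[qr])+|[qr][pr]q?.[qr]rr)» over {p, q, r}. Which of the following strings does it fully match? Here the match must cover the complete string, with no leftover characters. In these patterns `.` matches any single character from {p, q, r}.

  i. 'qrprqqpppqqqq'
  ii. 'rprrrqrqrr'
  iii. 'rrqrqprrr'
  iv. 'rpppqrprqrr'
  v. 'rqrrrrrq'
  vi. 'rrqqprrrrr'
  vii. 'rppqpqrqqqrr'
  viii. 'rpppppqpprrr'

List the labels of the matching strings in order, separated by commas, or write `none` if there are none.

ii, viii

i → no match — must start with 'r'
ii → match
iii → no match
iv → no match
v → no match
vi → no match
vii → no match
viii → match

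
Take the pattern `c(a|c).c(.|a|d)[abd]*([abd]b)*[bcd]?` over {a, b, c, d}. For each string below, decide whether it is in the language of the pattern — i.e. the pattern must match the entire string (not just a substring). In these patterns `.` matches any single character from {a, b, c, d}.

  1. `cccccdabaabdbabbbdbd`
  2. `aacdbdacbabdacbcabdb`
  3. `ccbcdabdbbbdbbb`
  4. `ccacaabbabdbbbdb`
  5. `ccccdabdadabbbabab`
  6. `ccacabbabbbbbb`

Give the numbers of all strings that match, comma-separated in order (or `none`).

1, 3, 4, 5, 6

1 → match
2 → no match — must start with `c`
3 → match
4 → match
5 → match
6 → match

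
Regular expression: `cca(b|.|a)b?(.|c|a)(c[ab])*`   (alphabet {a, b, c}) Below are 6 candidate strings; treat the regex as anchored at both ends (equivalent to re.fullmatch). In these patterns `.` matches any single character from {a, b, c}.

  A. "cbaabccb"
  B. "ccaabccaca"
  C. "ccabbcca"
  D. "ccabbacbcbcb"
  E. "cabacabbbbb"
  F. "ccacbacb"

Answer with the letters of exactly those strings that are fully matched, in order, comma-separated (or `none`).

B, C, D, F

A → no match — must start with "cca"
B → match
C → match
D → match
E → no match — must start with "cca"
F → match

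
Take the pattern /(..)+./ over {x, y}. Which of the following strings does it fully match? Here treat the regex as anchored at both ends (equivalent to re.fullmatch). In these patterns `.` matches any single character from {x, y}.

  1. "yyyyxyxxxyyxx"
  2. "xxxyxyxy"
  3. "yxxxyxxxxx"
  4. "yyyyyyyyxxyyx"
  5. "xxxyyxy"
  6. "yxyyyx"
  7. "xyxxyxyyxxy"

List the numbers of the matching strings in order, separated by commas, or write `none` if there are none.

1, 4, 5, 7

1 → match
2 → no match
3 → no match
4 → match
5 → match
6 → no match
7 → match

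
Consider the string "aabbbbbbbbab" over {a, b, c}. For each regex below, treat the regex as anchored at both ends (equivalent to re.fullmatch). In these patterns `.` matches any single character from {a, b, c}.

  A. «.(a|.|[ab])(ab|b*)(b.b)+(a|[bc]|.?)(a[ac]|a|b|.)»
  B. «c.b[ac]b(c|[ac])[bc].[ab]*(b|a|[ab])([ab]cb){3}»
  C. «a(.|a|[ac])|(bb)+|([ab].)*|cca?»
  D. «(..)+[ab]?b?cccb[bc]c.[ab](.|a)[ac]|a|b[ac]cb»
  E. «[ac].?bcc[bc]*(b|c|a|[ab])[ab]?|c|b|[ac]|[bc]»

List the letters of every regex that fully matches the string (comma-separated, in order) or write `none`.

A, C

A → match
B → no match — must start with "c"
C → match
D → no match
E → no match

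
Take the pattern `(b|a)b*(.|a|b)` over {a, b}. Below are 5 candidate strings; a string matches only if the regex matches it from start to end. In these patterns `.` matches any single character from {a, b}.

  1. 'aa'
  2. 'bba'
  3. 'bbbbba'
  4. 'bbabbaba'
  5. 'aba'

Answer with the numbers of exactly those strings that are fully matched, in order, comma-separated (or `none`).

1 → match
2 → match
3 → match
4 → no match
5 → match

1, 2, 3, 5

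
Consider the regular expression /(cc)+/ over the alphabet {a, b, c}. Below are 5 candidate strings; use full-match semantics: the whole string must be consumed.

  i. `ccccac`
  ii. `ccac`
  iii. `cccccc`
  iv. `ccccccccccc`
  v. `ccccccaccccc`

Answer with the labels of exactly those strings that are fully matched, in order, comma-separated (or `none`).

iii

i → no match — must end with `cc`
ii → no match — must end with `cc`
iii → match
iv → no match
v → no match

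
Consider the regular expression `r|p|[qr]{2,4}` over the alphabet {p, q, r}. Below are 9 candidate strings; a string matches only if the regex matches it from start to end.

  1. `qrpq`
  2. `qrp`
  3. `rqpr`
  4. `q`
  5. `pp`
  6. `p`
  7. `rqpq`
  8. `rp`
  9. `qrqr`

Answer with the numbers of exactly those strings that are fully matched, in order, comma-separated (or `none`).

1 → no match
2 → no match
3 → no match
4 → no match
5 → no match
6 → match
7 → no match
8 → no match
9 → match

6, 9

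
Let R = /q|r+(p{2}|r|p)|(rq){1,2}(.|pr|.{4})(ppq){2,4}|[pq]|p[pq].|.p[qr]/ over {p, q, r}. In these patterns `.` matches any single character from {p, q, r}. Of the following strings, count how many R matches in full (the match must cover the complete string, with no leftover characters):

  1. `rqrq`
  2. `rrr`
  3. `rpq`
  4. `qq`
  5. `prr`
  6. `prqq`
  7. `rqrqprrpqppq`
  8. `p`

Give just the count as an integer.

3

1 → no match
2 → match
3 → match
4 → no match
5 → no match
6 → no match
7 → no match
8 → match
Total matched: 3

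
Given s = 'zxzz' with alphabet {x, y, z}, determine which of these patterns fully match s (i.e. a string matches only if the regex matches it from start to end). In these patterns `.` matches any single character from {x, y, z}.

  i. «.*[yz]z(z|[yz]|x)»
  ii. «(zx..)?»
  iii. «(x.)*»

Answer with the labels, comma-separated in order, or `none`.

i → no match
ii → match
iii → no match

ii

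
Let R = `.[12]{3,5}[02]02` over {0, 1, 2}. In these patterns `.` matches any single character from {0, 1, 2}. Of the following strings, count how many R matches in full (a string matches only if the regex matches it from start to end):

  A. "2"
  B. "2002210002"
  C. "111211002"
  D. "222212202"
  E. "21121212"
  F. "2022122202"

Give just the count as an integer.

A. "2" → no match — must end with "02"
B. "2002210002" → no match
C. "111211002" → match
D. "222212202" → match
E. "21121212" → no match — must end with "02"
F. "2022122202" → no match
Total matched: 2

2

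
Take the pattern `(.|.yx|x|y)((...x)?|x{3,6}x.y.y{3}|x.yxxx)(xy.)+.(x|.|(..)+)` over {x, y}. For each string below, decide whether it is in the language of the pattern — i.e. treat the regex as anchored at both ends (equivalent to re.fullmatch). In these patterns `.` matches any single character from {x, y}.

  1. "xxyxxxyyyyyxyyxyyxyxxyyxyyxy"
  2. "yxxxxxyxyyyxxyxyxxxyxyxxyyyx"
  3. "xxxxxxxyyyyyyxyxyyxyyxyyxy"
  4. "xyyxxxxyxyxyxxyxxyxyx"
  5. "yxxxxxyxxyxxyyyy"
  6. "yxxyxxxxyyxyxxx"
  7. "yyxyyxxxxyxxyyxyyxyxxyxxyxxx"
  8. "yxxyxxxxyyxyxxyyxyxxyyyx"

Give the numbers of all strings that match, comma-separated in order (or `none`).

1 → no match
2 → no match
3 → no match
4 → no match
5 → match
6 → match
7 → no match
8 → match

5, 6, 8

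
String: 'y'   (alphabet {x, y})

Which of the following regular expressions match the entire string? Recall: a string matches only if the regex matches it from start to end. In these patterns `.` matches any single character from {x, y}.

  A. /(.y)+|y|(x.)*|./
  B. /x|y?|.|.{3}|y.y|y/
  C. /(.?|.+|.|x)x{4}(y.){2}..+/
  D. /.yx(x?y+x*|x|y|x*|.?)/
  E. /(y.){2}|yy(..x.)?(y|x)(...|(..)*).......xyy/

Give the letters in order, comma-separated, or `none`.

A, B

A → match
B → match
C → no match
D → no match
E → no match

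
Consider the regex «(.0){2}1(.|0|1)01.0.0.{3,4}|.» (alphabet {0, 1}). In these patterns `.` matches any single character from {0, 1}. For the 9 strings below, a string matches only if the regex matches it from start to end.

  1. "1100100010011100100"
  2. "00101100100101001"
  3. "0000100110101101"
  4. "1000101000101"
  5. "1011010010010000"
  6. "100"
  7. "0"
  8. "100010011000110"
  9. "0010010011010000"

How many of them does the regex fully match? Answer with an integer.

3

1 → no match
2 → no match
3 → match
4 → no match
5 → no match
6 → no match
7 → match
8 → match
9 → no match
Total matched: 3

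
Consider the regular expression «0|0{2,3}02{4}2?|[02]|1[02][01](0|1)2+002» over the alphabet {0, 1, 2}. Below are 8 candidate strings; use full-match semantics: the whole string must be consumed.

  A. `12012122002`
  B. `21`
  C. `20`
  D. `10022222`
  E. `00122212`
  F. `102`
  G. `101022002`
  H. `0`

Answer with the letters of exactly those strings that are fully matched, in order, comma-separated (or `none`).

G, H

A → no match
B → no match
C → no match
D → no match
E → no match
F → no match
G → match
H → match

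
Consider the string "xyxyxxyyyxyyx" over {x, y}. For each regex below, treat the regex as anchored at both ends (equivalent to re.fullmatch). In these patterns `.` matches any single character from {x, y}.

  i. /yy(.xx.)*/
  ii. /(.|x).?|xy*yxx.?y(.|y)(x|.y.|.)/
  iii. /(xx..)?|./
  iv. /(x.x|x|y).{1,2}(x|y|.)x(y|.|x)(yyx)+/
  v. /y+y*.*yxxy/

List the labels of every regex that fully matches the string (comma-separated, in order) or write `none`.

iv

i → no match — must start with "yy"
ii → no match
iii → no match
iv → match
v → no match — must start with "y"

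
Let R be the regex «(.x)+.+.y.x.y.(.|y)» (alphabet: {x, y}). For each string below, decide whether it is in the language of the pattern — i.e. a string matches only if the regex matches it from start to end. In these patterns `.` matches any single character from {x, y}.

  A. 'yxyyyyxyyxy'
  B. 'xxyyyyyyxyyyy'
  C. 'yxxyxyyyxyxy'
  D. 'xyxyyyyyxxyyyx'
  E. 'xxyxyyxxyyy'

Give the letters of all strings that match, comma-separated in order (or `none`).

A → match
B → match
C → no match
D → no match
E → match

A, B, E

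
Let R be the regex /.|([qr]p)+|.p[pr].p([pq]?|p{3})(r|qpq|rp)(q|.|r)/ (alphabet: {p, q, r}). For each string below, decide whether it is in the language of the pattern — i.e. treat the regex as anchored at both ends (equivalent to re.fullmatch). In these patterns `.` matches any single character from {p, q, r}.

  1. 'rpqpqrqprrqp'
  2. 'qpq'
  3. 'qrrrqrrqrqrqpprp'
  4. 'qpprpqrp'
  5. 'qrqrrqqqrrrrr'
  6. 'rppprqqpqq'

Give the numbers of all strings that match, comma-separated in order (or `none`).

1 → no match
2 → no match
3 → no match
4 → match
5 → no match
6 → no match

4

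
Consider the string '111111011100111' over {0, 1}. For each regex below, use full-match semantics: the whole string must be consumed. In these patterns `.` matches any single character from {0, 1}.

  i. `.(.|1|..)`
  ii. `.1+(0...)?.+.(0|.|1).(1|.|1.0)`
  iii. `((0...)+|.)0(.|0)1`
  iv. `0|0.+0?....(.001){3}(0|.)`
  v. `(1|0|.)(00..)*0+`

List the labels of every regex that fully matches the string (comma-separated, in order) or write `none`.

i → no match
ii → match
iii → no match
iv → no match — must start with '0'
v → no match — must end with '0'

ii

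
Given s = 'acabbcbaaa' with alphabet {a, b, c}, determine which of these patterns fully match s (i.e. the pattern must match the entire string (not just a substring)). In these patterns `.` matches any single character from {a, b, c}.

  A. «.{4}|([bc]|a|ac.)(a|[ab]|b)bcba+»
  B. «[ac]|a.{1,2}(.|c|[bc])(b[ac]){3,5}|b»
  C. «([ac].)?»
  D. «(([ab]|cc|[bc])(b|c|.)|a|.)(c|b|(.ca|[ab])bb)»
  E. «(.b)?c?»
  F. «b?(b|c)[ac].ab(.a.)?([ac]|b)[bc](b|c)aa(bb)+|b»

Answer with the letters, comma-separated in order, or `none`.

A

A → match
B → no match
C → no match
D → no match
E → no match
F → no match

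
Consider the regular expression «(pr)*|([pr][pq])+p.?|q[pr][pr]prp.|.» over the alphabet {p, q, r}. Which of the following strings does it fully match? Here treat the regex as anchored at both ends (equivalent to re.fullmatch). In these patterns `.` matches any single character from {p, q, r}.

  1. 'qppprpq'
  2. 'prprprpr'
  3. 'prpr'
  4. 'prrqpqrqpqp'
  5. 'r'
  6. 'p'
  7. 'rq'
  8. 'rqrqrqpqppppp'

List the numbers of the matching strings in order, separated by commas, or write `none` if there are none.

1 → match
2 → match
3 → match
4 → no match
5 → match
6 → match
7 → no match
8 → match

1, 2, 3, 5, 6, 8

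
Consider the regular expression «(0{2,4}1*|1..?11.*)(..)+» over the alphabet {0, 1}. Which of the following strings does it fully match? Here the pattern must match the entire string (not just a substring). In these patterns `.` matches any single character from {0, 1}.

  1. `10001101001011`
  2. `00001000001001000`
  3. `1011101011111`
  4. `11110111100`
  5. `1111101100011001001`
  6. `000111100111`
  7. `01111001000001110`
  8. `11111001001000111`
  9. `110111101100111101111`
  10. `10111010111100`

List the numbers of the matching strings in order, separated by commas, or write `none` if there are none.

1 → no match
2 → match
3 → match
4. `11110111100` → match
5 → match
6. `000111100111` → match
7 → no match
8 → match
9 → match
10 → match

2, 3, 4, 5, 6, 8, 9, 10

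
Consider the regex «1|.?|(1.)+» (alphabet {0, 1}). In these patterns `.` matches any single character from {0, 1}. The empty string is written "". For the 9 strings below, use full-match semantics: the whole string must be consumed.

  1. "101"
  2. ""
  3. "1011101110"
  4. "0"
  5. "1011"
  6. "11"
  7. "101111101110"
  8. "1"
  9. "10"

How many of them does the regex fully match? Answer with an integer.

1. "101" → no match
2. "" → match
3. "1011101110" → match
4. "0" → match
5. "1011" → match
6. "11" → match
7. "101111101110" → match
8. "1" → match
9. "10" → match
Total matched: 8

8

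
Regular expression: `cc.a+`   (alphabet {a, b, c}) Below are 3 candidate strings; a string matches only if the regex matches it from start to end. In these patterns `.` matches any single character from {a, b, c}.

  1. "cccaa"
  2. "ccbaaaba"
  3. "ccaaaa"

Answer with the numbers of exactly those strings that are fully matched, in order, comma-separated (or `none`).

1, 3

1 → match
2 → no match
3 → match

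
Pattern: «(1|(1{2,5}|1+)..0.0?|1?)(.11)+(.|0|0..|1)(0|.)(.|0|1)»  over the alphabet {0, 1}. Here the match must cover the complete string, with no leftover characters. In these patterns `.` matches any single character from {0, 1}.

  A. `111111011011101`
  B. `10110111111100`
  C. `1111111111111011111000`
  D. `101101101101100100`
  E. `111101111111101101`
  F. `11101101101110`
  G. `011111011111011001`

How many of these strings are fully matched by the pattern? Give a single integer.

A → match
B → no match
C → match
D → match
E → match
F → match
G → match
Total matched: 6

6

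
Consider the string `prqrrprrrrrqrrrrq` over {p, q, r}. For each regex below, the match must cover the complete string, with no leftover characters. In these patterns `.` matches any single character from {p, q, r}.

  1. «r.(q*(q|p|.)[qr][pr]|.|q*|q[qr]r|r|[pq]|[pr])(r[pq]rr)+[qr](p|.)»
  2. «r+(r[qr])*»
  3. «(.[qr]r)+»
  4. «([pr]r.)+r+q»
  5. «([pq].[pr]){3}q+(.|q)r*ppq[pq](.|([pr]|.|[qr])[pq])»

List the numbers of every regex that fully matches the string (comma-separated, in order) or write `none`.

1 → no match — must start with `r`
2 → no match — must start with `r`
3 → no match — must end with `r`
4 → match
5 → no match

4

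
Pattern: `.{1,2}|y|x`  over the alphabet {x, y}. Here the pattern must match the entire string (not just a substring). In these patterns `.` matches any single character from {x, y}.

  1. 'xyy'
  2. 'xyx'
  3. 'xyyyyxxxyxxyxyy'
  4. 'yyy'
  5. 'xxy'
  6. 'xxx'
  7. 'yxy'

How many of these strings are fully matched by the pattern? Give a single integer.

0

1 → no match
2 → no match
3 → no match
4 → no match
5 → no match
6 → no match
7 → no match
Total matched: 0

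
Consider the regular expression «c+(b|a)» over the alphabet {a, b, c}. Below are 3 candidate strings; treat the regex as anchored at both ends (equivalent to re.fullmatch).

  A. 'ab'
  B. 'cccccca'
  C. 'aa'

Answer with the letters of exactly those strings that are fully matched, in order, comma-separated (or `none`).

A → no match — must start with 'c'
B → match
C → no match — must start with 'c'

B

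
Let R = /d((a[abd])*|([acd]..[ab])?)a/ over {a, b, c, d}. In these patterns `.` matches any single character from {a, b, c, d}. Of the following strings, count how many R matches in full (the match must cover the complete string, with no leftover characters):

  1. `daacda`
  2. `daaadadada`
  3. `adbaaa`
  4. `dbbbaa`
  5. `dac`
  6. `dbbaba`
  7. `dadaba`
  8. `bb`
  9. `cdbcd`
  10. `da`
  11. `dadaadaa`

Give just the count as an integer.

3

1. `daacda` → no match
2. `daaadadada` → match
3. `adbaaa` → no match — must start with `d`
4. `dbbbaa` → no match
5. `dac` → no match — must end with `a`
6. `dbbaba` → no match
7. `dadaba` → match
8. `bb` → no match — must start with `d`
9. `cdbcd` → no match — must start with `d`
10. `da` → match
11. `dadaadaa` → no match
Total matched: 3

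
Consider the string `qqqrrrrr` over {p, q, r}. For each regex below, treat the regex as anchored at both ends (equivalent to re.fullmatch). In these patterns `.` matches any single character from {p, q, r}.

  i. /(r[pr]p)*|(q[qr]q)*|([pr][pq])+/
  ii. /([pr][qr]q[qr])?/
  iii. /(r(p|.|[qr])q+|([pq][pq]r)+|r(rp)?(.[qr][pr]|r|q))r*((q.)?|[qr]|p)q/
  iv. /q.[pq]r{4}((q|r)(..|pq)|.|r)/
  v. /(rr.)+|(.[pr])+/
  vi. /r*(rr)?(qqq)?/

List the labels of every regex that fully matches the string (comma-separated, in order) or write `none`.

iv

i → no match
ii → no match
iii → no match — must end with `q`
iv → match
v → no match
vi → no match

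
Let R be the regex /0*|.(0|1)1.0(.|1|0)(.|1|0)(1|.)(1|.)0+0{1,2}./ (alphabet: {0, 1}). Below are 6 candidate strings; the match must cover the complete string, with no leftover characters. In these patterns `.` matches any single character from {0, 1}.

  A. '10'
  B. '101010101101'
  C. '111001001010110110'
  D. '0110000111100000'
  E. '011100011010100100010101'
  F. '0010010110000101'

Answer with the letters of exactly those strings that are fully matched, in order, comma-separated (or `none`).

A → no match
B → no match
C → no match
D → no match
E → no match
F → no match

none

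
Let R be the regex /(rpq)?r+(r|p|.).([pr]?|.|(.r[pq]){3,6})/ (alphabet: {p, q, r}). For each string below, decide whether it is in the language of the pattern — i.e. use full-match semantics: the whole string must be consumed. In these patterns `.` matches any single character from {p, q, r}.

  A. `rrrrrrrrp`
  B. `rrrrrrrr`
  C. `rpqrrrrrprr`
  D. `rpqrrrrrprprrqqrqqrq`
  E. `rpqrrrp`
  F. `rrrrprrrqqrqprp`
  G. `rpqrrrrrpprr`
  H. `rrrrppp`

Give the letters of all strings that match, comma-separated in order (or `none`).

A, B, C, D, E, F, H

A. `rrrrrrrrp` → match
B. `rrrrrrrr` → match
C. `rpqrrrrrprr` → match
D → match
E. `rpqrrrp` → match
F → match
G. `rpqrrrrrpprr` → no match
H. `rrrrppp` → match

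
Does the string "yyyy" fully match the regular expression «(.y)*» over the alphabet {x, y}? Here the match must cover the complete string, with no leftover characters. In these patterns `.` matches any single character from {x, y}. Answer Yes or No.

Yes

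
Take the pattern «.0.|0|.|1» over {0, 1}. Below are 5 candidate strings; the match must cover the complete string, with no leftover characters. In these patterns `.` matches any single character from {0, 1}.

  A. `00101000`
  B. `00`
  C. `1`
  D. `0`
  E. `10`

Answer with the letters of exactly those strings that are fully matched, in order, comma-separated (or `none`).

A → no match
B → no match
C → match
D → match
E → no match

C, D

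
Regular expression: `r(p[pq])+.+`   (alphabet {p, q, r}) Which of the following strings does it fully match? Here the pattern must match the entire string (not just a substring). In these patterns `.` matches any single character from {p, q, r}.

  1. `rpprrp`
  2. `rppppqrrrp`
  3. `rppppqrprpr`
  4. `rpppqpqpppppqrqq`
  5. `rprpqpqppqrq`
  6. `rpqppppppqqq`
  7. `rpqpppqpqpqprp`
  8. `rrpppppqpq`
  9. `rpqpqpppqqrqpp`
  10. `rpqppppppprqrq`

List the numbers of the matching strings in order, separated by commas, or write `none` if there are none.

1, 2, 3, 4, 6, 7, 9, 10

1 → match
2 → match
3 → match
4 → match
5 → no match
6 → match
7 → match
8 → no match — must start with `rp`
9 → match
10 → match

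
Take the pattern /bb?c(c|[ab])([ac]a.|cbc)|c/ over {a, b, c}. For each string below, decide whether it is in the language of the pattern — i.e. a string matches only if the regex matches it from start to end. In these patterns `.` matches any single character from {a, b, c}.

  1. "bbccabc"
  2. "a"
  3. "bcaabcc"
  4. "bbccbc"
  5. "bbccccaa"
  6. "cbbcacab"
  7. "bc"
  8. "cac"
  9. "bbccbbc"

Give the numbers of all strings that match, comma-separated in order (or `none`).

none

1 → no match
2 → no match
3 → no match
4 → no match
5 → no match
6 → no match
7 → no match
8 → no match
9 → no match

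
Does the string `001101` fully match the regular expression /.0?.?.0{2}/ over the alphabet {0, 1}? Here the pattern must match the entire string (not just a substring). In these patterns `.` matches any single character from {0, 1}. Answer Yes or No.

Every match must end with `0`, but `001101` does not.

No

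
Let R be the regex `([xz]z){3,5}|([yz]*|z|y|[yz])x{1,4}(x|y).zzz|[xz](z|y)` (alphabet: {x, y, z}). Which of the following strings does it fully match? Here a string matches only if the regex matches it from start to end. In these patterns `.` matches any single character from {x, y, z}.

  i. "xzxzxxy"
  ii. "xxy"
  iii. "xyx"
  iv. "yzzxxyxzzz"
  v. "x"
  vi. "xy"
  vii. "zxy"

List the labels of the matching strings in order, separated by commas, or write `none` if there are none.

i → no match
ii → no match
iii → no match
iv → match
v → no match
vi → match
vii → no match

iv, vi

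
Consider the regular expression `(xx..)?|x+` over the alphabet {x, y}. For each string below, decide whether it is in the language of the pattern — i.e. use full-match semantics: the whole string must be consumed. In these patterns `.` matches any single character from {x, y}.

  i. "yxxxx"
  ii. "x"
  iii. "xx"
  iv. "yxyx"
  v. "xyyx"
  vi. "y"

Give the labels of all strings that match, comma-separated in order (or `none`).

ii, iii

i. "yxxxx" → no match
ii. "x" → match
iii. "xx" → match
iv. "yxyx" → no match
v. "xyyx" → no match
vi. "y" → no match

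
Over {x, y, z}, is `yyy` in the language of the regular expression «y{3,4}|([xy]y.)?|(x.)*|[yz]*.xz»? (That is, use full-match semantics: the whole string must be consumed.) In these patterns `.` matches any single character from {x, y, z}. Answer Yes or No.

Yes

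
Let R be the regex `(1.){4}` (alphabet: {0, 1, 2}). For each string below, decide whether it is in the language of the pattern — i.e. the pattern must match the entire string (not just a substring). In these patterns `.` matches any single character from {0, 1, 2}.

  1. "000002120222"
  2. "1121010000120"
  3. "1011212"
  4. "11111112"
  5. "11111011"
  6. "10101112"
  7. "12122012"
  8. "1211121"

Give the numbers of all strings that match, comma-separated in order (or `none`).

4, 5, 6

1 → no match — must start with "1"
2 → no match
3 → no match
4 → match
5 → match
6 → match
7 → no match
8 → no match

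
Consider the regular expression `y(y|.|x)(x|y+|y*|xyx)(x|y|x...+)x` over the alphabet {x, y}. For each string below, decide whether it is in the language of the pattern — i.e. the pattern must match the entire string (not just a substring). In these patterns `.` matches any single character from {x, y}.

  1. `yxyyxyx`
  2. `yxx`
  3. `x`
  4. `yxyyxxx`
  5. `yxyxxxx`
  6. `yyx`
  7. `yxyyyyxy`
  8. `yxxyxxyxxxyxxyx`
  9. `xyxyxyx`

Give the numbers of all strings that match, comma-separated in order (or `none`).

8

1 → no match
2 → no match
3 → no match — must start with `y`
4 → no match
5 → no match
6 → no match
7 → no match — must end with `x`
8 → match
9 → no match — must start with `y`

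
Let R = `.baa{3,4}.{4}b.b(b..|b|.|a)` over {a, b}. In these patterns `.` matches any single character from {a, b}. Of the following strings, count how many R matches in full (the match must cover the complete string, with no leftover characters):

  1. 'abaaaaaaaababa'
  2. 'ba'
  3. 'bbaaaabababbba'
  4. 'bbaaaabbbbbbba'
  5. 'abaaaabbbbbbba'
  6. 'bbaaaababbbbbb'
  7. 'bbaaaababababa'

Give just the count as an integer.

1 → match
2. 'ba' → no match
3 → match
4 → match
5 → match
6 → match
7 → match
Total matched: 6

6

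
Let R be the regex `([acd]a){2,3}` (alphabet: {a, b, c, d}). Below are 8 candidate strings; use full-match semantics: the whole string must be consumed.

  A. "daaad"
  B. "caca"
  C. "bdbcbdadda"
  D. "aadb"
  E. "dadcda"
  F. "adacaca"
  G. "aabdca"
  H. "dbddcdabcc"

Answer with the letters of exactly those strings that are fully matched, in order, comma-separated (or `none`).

B

A → no match — must end with "a"
B → match
C → no match
D → no match — must end with "a"
E → no match
F → no match
G → no match
H → no match — must end with "a"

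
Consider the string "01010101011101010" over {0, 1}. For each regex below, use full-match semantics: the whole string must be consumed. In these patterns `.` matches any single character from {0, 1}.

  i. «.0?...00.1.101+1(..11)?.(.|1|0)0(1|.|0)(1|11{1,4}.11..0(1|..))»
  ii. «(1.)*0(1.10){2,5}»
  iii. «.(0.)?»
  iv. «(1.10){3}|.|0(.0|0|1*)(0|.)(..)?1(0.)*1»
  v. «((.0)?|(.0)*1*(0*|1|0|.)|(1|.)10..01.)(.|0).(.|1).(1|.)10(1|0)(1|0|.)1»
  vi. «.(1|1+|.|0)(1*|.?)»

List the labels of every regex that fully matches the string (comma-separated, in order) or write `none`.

ii

i → no match
ii → match
iii → no match
iv → no match
v → no match — must end with "1"
vi → no match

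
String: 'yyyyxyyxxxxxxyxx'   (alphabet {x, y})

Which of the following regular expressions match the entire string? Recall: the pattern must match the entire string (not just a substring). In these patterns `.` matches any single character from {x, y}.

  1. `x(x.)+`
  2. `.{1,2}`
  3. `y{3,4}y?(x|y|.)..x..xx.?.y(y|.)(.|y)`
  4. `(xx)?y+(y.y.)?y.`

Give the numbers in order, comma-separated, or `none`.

3

1 → no match — must start with 'xx'
2 → no match
3 → match
4 → no match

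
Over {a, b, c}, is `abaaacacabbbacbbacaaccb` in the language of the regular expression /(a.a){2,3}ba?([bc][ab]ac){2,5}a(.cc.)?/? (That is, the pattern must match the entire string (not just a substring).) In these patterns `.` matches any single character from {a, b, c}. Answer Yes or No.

No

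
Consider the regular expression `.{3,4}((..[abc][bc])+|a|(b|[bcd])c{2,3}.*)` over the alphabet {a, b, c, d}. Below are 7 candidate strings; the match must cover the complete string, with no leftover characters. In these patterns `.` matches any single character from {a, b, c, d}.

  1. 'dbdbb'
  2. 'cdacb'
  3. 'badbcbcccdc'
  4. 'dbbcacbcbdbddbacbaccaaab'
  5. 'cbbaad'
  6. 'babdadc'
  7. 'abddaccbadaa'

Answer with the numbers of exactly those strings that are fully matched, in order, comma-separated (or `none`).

1 → no match
2 → no match
3 → no match
4 → no match
5 → no match
6 → no match
7 → no match

none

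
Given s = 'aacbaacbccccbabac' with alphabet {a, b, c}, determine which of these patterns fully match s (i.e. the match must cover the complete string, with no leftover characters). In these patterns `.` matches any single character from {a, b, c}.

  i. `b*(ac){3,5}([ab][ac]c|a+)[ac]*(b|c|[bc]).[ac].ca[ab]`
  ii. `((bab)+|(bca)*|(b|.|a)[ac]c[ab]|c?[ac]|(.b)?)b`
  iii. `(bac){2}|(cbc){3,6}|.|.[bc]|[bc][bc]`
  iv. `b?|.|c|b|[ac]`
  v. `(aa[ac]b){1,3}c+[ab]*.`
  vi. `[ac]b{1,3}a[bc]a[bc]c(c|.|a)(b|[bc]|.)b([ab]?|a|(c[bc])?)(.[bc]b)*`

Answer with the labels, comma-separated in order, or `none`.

v

i → no match
ii → no match — must end with 'b'
iii → no match
iv → no match
v → match
vi → no match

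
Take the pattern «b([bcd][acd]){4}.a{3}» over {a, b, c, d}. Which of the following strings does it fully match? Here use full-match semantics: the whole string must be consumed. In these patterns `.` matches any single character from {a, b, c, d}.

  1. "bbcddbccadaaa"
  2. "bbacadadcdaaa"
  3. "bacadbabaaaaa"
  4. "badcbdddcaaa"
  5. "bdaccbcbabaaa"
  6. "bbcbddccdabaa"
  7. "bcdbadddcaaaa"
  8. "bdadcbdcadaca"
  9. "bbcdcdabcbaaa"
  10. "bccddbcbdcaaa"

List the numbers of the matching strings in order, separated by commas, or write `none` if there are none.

1, 2, 5, 7, 9, 10

1 → match
2 → match
3 → no match
4 → no match
5 → match
6 → no match
7 → match
8 → no match
9 → match
10 → match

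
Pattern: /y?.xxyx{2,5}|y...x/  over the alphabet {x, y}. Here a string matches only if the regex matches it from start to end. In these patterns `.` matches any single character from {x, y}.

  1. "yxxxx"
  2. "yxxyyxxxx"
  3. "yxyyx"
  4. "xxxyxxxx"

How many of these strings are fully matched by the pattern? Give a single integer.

1 → match
2 → no match
3 → match
4 → match
Total matched: 3

3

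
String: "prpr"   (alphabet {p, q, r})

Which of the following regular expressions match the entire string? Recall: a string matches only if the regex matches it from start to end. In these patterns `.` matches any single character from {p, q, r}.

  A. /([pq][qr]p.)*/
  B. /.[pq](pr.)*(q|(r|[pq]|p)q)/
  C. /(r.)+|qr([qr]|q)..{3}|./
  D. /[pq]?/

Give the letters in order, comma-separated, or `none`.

A

A → match
B → no match — must end with "q"
C → no match
D → no match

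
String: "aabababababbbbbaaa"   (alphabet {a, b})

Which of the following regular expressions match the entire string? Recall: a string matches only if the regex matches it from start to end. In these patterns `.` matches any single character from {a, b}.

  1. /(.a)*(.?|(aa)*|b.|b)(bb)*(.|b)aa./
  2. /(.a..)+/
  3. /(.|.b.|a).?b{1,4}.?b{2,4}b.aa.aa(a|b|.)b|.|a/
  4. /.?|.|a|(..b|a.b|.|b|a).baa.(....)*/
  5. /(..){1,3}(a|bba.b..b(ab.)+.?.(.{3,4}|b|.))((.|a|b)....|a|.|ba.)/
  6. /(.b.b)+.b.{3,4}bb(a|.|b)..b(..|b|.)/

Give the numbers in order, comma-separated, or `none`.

1

1 → match
2 → no match
3 → no match
4 → no match
5 → no match
6 → no match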